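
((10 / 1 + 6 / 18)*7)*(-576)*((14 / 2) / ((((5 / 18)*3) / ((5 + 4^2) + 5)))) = -45497088 / 5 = -9099417.60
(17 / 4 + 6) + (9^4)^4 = 7412080755407405 / 4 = 1853020188851851.25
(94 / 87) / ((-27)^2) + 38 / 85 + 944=944.45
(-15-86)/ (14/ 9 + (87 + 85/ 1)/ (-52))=11817/ 205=57.64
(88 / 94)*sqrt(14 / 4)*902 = 19844*sqrt(14) / 47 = 1579.78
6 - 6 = 0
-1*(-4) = 4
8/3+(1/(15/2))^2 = 604/225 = 2.68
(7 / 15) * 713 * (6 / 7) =1426 / 5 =285.20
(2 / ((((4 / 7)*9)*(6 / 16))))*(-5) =-140 / 27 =-5.19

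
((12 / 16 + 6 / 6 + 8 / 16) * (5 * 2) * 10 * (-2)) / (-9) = 50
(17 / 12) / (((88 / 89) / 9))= 4539 / 352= 12.89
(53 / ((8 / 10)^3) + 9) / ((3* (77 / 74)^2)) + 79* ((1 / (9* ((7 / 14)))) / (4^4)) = 34.71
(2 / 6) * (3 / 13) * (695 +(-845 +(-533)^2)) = 283939 / 13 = 21841.46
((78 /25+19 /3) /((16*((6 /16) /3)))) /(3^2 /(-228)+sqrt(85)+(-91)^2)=16956028526 /29706353073675 - 2047592*sqrt(85) /29706353073675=0.00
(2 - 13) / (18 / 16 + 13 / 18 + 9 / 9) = -792 / 205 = -3.86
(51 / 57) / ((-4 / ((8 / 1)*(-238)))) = 8092 / 19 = 425.89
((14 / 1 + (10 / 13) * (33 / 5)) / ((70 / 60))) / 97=1488 / 8827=0.17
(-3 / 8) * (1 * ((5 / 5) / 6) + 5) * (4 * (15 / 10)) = -11.62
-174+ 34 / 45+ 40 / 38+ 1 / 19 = -147179 / 855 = -172.14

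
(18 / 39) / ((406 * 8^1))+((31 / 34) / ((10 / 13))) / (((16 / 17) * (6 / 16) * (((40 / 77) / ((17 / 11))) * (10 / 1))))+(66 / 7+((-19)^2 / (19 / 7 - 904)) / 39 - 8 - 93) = -10341587005199 / 114167664000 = -90.58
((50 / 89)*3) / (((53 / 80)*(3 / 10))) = 40000 / 4717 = 8.48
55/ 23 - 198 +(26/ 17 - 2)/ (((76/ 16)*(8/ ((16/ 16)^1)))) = -195.62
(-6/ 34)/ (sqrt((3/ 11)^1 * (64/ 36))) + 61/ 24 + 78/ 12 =217/ 24 -3 * sqrt(33)/ 68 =8.79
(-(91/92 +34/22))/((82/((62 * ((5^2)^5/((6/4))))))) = -258837890625/20746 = -12476520.32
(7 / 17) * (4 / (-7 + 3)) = -7 / 17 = -0.41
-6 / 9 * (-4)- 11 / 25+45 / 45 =242 / 75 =3.23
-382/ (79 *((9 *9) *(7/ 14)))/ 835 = -764/ 5343165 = -0.00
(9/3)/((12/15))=15/4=3.75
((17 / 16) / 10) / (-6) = -17 / 960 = -0.02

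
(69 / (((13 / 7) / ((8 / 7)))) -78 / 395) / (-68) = -108513 / 174590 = -0.62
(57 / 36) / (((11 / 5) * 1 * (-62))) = -0.01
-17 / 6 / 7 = -17 / 42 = -0.40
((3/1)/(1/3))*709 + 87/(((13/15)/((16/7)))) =601551/91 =6610.45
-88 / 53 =-1.66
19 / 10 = 1.90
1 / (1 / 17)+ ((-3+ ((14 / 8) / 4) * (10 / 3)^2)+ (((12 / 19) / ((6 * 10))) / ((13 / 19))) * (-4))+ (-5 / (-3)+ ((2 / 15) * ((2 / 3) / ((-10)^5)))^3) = 20.47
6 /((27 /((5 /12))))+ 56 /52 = 821 /702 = 1.17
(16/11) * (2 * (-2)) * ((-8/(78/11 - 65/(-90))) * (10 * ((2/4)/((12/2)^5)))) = 160/41769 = 0.00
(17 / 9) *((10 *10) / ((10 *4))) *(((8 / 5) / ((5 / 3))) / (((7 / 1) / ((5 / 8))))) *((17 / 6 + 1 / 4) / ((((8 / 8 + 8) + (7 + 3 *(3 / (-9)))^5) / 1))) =0.00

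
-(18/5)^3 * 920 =-1073088/25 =-42923.52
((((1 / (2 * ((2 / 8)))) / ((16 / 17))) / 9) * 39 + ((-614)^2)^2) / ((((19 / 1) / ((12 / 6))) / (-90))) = -51165354249075 / 38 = -1346456690765.13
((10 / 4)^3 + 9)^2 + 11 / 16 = 38853 / 64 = 607.08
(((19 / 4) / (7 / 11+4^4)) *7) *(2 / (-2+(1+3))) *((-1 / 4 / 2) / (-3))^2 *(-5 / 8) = -7315 / 52033536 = -0.00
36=36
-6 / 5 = -1.20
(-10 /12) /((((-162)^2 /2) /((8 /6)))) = -5 /59049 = -0.00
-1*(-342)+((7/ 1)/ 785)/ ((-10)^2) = 342.00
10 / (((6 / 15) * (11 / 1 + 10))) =25 / 21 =1.19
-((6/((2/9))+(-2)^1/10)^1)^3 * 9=-21654936/125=-173239.49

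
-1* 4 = -4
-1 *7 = -7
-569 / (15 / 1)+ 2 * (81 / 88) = -23821 / 660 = -36.09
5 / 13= 0.38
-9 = -9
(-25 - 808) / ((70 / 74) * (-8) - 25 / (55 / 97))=339031 / 21025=16.13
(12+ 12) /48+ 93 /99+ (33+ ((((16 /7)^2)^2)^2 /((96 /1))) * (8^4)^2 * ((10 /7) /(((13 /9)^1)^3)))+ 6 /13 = 361143858336540787175 /5851353722214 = 61719710.60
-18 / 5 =-3.60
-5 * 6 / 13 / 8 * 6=-45 / 26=-1.73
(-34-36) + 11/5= -339/5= -67.80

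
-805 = -805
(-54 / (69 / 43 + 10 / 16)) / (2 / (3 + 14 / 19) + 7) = -3.21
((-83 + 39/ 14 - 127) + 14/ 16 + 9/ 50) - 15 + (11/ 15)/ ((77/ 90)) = -308423/ 1400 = -220.30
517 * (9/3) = 1551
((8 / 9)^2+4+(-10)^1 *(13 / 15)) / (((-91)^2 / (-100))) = 31400 / 670761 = 0.05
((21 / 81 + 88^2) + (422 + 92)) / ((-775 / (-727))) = 7746.78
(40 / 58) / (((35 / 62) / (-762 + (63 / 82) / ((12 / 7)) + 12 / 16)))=-1105119 / 1189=-929.45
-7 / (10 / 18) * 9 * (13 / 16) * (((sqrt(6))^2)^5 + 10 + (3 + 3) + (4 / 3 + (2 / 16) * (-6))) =-229756527 / 320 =-717989.15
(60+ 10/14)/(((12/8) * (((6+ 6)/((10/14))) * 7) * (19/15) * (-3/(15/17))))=-3125/39102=-0.08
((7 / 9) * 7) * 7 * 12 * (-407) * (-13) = 7259252 / 3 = 2419750.67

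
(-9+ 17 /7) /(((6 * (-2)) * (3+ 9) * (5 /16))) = 46 /315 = 0.15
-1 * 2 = -2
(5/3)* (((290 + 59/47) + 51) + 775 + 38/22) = 964190/517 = 1864.97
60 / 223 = 0.27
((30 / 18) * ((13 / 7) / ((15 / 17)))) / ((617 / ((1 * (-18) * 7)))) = -442 / 617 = -0.72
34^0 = 1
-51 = -51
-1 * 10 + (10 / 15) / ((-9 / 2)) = -10.15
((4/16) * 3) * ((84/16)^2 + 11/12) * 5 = 6835/64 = 106.80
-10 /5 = -2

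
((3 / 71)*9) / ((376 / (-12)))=-81 / 6674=-0.01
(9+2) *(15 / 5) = 33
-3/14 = -0.21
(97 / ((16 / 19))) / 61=1843 / 976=1.89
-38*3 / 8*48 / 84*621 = -5056.71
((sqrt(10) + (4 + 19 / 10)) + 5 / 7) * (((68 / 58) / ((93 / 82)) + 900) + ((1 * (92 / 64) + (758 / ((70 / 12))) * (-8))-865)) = -700726795789 / 105722400-1513448803 * sqrt(10) / 1510320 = -9796.82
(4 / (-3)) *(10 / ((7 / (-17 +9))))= 320 / 21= 15.24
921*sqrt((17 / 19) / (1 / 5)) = 921*sqrt(1615) / 19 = 1948.01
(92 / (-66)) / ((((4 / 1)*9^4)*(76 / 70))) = -805 / 16454988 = -0.00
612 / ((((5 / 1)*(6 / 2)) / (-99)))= -20196 / 5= -4039.20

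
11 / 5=2.20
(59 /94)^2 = 0.39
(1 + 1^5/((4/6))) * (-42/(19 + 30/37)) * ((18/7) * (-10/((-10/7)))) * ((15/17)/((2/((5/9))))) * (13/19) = -3787875/236759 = -16.00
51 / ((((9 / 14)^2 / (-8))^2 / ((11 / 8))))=57470336 / 2187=26278.16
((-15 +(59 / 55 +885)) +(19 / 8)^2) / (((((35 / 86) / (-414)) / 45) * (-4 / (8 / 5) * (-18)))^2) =244499449947831 / 269500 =907233580.51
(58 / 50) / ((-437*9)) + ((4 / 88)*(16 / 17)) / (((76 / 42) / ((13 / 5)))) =1124797 / 18386775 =0.06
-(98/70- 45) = 218/5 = 43.60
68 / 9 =7.56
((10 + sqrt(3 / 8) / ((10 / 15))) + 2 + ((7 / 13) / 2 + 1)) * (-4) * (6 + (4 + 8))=-12420 / 13 -27 * sqrt(6)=-1021.52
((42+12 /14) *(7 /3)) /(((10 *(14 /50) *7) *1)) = 250 /49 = 5.10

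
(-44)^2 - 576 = 1360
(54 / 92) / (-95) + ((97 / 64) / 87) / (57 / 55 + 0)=388021 / 36498240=0.01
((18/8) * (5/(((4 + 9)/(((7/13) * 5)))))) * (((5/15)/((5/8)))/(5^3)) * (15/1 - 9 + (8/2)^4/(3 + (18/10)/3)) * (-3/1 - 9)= -9.20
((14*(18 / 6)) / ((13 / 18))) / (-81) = -28 / 39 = -0.72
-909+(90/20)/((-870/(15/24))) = -843555/928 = -909.00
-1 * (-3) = 3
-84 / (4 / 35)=-735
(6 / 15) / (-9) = -2 / 45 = -0.04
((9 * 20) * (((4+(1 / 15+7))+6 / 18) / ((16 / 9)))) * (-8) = -9234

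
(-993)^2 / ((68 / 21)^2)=94041.44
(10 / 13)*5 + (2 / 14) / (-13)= 349 / 91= 3.84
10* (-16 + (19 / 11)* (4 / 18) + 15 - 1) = -1600 / 99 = -16.16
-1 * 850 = -850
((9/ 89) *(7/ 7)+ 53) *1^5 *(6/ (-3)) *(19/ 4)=-44897/ 89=-504.46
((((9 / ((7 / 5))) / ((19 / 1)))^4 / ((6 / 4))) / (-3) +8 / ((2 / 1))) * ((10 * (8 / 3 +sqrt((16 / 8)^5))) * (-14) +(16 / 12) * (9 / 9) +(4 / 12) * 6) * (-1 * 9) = 4164803141220 / 312900721 +900497976480 * sqrt(2) / 44700103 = 41800.09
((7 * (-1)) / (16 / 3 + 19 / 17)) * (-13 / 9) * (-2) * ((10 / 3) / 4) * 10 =-11050 / 423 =-26.12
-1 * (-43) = 43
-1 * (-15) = 15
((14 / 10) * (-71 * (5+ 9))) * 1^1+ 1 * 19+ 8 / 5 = -1371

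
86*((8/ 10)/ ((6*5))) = 2.29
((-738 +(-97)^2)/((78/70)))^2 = 544989025/9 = 60554336.11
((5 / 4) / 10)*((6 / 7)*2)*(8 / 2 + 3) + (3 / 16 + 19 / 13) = 655 / 208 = 3.15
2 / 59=0.03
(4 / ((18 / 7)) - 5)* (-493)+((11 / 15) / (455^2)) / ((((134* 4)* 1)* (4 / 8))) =4239710520533 / 2496721500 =1698.11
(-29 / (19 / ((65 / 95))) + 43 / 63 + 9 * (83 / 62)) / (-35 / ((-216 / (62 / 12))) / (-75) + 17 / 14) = 17797195800 / 1832201711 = 9.71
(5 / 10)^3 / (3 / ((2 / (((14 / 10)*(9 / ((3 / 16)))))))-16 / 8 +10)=5 / 4352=0.00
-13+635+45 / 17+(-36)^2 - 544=23403 / 17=1376.65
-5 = -5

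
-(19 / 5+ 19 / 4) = -171 / 20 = -8.55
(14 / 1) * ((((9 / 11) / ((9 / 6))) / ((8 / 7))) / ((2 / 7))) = 1029 / 44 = 23.39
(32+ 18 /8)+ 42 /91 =1805 /52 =34.71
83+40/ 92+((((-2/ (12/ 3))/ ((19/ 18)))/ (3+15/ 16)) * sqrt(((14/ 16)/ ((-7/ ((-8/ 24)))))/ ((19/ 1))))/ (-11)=4 * sqrt(114)/ 83391+1919/ 23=83.44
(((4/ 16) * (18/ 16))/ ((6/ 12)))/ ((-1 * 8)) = -9/ 128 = -0.07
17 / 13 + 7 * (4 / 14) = 43 / 13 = 3.31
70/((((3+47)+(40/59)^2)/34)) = 828478/17565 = 47.17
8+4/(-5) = 36/5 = 7.20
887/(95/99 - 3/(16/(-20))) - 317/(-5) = 469493/1865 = 251.74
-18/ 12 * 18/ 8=-27/ 8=-3.38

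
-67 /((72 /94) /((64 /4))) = -1399.56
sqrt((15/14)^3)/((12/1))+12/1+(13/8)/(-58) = 5 * sqrt(210)/784+5555/464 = 12.06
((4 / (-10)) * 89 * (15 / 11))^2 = 285156 / 121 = 2356.66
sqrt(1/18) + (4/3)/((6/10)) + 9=sqrt(2)/6 + 101/9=11.46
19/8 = 2.38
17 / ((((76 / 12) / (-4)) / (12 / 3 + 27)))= -6324 / 19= -332.84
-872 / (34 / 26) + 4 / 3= -665.49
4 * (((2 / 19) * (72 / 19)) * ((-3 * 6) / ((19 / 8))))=-82944 / 6859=-12.09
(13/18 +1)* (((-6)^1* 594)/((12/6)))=-3069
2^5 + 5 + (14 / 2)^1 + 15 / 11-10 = 389 / 11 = 35.36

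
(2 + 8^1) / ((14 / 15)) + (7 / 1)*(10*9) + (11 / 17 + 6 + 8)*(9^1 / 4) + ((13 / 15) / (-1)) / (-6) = 14433109 / 21420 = 673.81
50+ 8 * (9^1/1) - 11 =111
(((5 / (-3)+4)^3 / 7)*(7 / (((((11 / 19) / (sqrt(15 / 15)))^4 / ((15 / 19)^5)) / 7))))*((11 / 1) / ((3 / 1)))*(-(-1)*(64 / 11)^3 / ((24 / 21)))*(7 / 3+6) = 43025920000000 / 33659659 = 1278263.69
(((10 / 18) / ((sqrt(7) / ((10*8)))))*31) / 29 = 12400*sqrt(7) / 1827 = 17.96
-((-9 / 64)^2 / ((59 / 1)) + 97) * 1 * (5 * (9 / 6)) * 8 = -351622335 / 60416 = -5820.02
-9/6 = -3/2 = -1.50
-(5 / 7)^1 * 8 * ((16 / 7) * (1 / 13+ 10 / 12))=-22720 / 1911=-11.89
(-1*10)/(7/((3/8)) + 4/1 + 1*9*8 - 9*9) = -30/41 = -0.73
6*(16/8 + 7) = 54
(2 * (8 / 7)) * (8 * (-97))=-12416 / 7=-1773.71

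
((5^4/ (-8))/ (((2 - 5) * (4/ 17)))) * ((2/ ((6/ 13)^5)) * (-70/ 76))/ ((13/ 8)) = -10621121875/ 1772928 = -5990.72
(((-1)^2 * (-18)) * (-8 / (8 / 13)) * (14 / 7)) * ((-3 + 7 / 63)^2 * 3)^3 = 16063620352 / 2187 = 7345048.17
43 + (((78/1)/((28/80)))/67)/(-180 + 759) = 3892751/90517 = 43.01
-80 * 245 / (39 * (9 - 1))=-2450 / 39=-62.82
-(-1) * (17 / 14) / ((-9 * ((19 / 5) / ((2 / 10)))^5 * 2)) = -17 / 623976948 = -0.00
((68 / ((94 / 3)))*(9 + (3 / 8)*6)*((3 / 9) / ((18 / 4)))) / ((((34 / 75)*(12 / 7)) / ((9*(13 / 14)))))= 19.45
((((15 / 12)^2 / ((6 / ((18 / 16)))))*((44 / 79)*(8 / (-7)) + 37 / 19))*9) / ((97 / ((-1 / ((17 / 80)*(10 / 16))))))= -9296775 / 34652086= -0.27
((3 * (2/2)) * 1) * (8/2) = 12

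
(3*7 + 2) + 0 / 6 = 23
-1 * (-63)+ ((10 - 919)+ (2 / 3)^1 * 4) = -2530 / 3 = -843.33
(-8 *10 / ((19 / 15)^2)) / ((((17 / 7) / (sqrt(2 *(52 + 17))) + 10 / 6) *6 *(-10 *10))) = 1014300 / 20029363- 10710 *sqrt(138) / 20029363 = 0.04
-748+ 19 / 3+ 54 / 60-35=-23273 / 30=-775.77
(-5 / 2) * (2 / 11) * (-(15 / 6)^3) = 625 / 88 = 7.10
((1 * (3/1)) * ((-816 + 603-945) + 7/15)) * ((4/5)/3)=-69452/75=-926.03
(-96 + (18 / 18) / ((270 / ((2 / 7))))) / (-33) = 90719 / 31185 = 2.91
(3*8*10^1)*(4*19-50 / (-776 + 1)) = 565920 / 31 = 18255.48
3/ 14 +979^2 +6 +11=13418415/ 14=958458.21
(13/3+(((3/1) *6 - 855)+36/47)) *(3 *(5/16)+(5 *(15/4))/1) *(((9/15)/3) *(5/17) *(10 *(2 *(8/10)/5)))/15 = -821086/3995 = -205.53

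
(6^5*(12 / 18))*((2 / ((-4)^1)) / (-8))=324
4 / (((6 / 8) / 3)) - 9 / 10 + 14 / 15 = 481 / 30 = 16.03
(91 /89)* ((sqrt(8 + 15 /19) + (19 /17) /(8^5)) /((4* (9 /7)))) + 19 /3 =637* sqrt(3173) /60876 + 11303792455 /1784807424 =6.92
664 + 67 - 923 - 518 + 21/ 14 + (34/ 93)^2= -12253321/ 17298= -708.37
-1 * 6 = -6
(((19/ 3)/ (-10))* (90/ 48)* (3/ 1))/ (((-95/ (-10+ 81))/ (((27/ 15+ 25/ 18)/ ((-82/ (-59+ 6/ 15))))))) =145621/ 24000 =6.07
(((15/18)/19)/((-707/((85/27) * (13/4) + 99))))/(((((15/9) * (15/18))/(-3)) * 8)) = 11797/6447840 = 0.00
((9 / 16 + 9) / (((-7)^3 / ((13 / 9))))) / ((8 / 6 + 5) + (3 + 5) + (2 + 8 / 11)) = -7293 / 3089744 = -0.00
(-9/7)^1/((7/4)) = -0.73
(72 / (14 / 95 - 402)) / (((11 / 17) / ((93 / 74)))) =-1351755 / 3884408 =-0.35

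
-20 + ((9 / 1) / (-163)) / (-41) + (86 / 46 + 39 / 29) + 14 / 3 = -162044741 / 13372683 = -12.12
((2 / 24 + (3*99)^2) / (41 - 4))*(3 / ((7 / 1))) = 1058509 / 1036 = 1021.73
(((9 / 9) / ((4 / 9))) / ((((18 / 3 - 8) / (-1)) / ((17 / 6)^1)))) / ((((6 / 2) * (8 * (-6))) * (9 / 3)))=-17 / 2304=-0.01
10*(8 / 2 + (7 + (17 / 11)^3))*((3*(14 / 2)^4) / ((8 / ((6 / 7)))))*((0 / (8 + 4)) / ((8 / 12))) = 0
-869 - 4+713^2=507496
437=437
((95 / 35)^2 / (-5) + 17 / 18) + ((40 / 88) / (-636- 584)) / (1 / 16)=-1583083 / 2959110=-0.53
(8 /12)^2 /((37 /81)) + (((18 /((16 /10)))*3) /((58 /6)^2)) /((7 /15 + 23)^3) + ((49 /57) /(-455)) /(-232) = 0.97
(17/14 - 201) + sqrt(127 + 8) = -2797/14 + 3 * sqrt(15) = -188.17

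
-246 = -246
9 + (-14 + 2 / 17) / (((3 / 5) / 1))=-721 / 51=-14.14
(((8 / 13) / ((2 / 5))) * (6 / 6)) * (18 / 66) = 0.42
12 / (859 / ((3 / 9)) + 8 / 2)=12 / 2581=0.00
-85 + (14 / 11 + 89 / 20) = -17441 / 220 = -79.28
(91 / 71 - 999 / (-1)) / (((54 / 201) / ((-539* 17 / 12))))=-10900167355 / 3834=-2843027.48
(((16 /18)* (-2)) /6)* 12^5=-73728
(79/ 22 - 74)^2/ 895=2399401/ 433180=5.54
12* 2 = 24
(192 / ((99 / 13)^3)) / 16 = 0.03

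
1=1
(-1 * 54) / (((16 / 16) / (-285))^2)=-4386150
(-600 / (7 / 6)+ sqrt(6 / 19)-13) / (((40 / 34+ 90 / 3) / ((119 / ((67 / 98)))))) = -52268251 / 17755+ 99127*sqrt(114) / 337345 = -2940.72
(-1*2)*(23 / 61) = -46 / 61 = -0.75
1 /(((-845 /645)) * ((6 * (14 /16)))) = -172 /1183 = -0.15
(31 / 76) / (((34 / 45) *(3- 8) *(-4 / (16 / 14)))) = 279 / 9044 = 0.03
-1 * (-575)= 575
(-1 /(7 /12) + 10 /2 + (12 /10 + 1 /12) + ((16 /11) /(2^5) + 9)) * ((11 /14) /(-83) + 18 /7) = 187250323 /5368440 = 34.88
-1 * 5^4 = -625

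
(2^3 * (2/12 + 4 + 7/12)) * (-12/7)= -456/7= -65.14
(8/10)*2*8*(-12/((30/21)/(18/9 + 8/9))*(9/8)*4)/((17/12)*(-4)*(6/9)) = 157248/425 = 370.00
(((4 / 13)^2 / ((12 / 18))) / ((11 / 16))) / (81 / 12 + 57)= 512 / 158015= 0.00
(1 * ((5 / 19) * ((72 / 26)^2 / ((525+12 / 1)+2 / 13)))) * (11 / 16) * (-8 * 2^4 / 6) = -95040 / 1724801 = -0.06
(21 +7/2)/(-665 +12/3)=-49/1322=-0.04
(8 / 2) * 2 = 8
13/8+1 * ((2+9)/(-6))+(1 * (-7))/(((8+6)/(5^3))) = -1505/24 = -62.71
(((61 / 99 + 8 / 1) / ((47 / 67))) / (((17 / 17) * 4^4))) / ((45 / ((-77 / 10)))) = -400057 / 48729600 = -0.01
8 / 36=2 / 9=0.22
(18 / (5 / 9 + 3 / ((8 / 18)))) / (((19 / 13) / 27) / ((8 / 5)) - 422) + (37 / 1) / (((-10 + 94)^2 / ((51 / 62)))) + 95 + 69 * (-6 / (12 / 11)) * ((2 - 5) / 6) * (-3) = -21551039728037525 / 45442214866272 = -474.25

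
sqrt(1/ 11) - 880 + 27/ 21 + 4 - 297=-8202/ 7 + sqrt(11)/ 11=-1171.41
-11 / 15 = -0.73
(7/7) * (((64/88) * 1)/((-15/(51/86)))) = -68/2365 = -0.03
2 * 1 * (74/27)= 148/27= 5.48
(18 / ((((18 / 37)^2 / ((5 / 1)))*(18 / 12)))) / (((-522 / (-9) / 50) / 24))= 1369000 / 261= 5245.21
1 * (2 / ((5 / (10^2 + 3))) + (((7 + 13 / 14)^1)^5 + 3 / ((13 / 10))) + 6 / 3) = 1096878684207 / 34958560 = 31376.54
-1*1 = -1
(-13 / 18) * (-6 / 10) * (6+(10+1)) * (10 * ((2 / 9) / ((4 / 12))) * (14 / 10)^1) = 3094 / 45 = 68.76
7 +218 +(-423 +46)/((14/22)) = -2572/7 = -367.43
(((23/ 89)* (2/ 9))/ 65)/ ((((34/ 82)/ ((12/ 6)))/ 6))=7544/ 295035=0.03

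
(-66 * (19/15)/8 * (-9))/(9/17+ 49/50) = 159885/2566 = 62.31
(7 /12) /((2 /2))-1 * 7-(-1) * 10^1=43 /12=3.58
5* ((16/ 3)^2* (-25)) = -32000/ 9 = -3555.56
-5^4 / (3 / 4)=-2500 / 3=-833.33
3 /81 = 1 /27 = 0.04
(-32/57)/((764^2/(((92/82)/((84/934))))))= -21482/1790378037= -0.00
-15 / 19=-0.79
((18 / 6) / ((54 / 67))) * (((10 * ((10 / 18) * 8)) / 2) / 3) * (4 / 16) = 1675 / 243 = 6.89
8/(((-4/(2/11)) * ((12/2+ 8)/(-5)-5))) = 20/429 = 0.05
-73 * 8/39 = -14.97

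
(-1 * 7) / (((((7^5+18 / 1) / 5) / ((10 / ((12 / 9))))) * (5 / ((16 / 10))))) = -84 / 16825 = -0.00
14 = 14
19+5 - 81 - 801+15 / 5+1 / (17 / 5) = -14530 / 17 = -854.71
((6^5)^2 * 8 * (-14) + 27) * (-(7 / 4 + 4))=155760868755 / 4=38940217188.75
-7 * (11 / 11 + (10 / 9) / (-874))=-27496 / 3933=-6.99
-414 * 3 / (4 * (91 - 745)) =0.47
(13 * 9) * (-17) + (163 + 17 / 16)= -29199 / 16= -1824.94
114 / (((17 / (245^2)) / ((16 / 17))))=109485600 / 289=378842.91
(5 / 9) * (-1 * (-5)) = 25 / 9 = 2.78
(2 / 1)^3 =8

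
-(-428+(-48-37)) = 513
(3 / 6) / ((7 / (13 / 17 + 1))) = 15 / 119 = 0.13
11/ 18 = 0.61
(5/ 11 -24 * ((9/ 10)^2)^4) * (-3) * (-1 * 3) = -12222376137/ 137500000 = -88.89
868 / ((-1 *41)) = -868 / 41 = -21.17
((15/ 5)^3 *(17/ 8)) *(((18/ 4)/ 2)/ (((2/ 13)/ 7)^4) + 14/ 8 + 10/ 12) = 283283239779/ 512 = 553287577.69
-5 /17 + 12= 199 /17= 11.71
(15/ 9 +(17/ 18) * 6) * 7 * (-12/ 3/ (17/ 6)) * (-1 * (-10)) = -724.71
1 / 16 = 0.06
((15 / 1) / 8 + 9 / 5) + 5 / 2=6.18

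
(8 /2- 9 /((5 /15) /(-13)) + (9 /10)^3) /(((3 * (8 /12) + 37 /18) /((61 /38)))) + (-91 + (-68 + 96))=1478277 /19000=77.80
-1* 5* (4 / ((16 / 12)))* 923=-13845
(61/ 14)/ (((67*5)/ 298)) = 9089/ 2345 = 3.88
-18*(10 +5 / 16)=-1485 / 8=-185.62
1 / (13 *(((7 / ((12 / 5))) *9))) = 4 / 1365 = 0.00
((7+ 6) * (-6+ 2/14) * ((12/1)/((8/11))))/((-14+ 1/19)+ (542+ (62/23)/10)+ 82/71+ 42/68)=-4217034705/1779293467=-2.37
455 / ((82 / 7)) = 3185 / 82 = 38.84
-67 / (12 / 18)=-100.50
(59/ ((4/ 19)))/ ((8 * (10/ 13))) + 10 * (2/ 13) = 195849/ 4160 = 47.08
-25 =-25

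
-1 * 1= -1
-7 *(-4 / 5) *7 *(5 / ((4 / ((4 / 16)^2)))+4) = 12789 / 80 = 159.86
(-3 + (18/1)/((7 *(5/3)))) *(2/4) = -51/70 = -0.73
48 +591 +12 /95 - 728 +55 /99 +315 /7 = -37037 /855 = -43.32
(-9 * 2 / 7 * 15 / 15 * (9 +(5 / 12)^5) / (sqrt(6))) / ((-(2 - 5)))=-2242613 * sqrt(6) / 1741824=-3.15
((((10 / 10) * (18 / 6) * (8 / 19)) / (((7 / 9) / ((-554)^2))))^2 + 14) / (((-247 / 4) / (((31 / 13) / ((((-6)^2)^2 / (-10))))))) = 340602839128719605 / 4600749699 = 74032029.87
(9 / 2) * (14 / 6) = 10.50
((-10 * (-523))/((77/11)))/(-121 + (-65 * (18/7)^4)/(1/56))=-256270/54629023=-0.00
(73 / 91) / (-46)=-73 / 4186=-0.02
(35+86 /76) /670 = 0.05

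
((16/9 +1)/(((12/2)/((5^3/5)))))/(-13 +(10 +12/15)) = -3125/594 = -5.26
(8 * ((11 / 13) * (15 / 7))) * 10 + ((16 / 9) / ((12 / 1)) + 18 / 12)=720899 / 4914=146.70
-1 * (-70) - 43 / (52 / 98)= -287 / 26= -11.04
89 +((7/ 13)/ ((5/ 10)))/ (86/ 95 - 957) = 105087823/ 1180777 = 89.00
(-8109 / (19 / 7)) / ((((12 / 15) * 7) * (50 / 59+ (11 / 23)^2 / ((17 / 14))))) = -21512649915 / 41769296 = -515.04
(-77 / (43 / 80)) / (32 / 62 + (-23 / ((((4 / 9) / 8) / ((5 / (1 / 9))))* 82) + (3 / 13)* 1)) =25445420 / 40222243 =0.63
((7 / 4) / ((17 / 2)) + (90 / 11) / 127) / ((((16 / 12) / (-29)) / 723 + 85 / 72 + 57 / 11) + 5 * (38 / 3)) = 358927084 / 92545645109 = 0.00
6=6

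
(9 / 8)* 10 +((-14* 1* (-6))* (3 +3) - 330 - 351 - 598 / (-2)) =533 / 4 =133.25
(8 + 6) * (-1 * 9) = -126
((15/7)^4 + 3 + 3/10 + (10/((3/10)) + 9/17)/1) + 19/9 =221729939/3673530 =60.36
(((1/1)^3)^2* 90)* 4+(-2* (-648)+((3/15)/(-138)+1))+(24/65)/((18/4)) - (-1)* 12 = 4990551/2990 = 1669.08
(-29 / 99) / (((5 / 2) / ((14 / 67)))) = -812 / 33165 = -0.02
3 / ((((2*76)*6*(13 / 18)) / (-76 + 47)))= -261 / 1976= -0.13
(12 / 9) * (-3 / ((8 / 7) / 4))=-14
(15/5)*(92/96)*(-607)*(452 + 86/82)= -259325575/328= -790626.75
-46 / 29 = -1.59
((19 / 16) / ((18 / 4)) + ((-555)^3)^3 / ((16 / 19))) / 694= -854344363418147658322265587 / 99936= -8548914939742912046932.69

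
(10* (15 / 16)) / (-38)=-75 / 304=-0.25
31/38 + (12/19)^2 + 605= 437687/722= 606.21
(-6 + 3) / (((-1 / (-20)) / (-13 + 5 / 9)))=746.67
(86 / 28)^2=1849 / 196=9.43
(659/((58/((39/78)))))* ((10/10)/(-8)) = -659/928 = -0.71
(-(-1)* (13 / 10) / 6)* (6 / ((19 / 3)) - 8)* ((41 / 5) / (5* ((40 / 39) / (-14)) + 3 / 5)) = -3249701 / 60610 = -53.62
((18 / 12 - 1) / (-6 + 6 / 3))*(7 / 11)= -7 / 88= -0.08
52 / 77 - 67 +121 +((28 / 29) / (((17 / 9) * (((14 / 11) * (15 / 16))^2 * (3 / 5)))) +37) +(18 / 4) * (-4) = 42292571 / 569415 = 74.27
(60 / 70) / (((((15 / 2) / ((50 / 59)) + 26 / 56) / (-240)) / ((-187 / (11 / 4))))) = 244800 / 163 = 1501.84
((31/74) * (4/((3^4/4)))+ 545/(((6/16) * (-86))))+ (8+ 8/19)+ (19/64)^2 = -83315923795/10029256704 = -8.31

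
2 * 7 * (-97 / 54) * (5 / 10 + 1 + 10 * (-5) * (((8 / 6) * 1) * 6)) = 541163 / 54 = 10021.54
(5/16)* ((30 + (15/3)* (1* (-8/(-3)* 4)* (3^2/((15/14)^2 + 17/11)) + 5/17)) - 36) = 85729105/1579504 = 54.28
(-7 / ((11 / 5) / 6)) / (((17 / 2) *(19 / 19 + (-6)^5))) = 84 / 290785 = 0.00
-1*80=-80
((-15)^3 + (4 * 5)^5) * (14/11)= 44752750/11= 4068431.82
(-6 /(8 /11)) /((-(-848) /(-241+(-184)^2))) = -1109295 /3392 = -327.03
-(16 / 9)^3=-4096 / 729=-5.62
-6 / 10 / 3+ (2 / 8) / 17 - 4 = -1423 / 340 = -4.19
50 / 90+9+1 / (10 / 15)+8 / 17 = 3527 / 306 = 11.53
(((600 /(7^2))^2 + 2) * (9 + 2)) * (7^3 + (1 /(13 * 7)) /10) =573262.12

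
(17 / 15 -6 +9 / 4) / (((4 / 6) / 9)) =-1413 / 40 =-35.32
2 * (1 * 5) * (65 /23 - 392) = -89510 /23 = -3891.74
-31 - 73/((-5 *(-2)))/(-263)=-81457/2630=-30.97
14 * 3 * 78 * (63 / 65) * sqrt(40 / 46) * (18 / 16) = 35721 * sqrt(115) / 115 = 3331.00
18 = 18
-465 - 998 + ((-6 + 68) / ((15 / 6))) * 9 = -6199 / 5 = -1239.80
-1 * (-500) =500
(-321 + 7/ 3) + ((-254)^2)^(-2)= -3979172428733/ 12486942768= -318.67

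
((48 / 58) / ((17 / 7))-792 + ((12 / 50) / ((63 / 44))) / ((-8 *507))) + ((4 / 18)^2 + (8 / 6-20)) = -956951580707 / 1181018475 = -810.28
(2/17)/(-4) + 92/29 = 3099/986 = 3.14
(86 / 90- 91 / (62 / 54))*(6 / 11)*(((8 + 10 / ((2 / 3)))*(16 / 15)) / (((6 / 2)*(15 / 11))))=-80394752 / 313875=-256.14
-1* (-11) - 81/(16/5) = -229/16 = -14.31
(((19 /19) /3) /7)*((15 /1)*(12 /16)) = 15 /28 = 0.54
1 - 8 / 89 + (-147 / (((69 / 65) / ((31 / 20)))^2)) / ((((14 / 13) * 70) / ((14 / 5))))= -1212512891 / 112994400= -10.73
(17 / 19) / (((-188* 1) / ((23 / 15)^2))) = -8993 / 803700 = -0.01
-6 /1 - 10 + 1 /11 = -175 /11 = -15.91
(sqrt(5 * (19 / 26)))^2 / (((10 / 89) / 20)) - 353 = 3866 / 13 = 297.38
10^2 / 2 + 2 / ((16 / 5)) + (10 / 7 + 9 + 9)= 3923 / 56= 70.05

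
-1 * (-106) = 106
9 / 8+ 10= 89 / 8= 11.12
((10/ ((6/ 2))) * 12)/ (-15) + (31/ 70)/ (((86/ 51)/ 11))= 0.22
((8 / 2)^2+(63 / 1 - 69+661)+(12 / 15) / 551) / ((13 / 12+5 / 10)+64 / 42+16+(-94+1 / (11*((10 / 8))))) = -569371572 / 63487873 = -8.97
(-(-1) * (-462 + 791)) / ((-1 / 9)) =-2961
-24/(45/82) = -656/15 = -43.73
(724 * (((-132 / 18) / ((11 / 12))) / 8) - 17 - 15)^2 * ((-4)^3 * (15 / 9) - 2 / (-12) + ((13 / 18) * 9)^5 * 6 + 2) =39729146247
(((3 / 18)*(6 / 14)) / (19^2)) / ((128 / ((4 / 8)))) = 1 / 1293824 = 0.00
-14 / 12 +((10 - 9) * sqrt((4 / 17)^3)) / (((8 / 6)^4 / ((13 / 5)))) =-7 / 6 +1053 * sqrt(17) / 46240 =-1.07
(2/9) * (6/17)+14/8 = 373/204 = 1.83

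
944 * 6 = 5664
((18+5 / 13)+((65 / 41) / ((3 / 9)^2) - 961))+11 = -488946 / 533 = -917.35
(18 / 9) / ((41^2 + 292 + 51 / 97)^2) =9409 / 18323105312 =0.00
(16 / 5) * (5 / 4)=4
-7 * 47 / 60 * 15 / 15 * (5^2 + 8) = -3619 / 20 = -180.95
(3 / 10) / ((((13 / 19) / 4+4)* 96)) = 0.00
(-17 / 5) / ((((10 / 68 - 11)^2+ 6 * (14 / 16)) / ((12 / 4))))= -0.08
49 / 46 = 1.07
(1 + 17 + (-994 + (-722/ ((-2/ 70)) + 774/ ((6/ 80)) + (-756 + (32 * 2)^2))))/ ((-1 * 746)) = -18977/ 373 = -50.88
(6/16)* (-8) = -3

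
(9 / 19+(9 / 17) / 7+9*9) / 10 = 184383 / 22610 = 8.15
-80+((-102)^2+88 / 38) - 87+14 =194813 / 19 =10253.32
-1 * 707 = -707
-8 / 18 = -4 / 9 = -0.44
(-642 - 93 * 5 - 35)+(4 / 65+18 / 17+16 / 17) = -1139.94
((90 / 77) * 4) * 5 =23.38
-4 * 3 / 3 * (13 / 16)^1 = -13 / 4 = -3.25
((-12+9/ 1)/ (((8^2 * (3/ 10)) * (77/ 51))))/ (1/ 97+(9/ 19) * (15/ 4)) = -469965/ 8113336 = -0.06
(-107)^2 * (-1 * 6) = -68694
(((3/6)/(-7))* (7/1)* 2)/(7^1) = -1/7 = -0.14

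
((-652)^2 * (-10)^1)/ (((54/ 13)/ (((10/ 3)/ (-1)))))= 276317600/ 81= 3411328.40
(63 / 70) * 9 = 81 / 10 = 8.10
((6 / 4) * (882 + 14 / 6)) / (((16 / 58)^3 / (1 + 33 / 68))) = 6535105717 / 69632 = 93852.05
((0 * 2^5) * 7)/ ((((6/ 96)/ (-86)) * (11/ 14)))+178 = 178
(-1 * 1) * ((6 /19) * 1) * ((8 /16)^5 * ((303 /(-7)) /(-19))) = -909 /40432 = -0.02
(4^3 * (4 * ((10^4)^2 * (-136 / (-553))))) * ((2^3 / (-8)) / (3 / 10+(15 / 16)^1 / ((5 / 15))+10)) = -278528000000000 / 580097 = -480140390.31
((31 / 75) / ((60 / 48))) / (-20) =-0.02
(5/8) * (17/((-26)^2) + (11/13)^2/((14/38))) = 46575/37856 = 1.23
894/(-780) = -149/130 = -1.15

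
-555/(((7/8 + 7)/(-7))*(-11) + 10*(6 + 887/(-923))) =-4098120/463457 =-8.84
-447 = -447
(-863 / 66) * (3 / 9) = -863 / 198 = -4.36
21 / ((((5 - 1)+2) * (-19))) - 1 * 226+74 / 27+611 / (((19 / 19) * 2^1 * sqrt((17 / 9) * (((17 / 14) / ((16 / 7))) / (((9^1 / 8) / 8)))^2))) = -229253 / 1026+16497 * sqrt(17) / 1156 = -164.60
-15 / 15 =-1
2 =2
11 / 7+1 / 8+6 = 431 / 56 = 7.70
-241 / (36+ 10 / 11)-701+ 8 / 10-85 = -1607211 / 2030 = -791.73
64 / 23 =2.78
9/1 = 9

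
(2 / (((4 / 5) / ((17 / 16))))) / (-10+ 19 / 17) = -1445 / 4832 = -0.30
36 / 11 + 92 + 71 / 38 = 40605 / 418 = 97.14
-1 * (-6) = 6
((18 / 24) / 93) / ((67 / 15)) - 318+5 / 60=-3961855 / 12462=-317.91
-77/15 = -5.13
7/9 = 0.78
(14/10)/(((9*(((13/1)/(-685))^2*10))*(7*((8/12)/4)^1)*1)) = 18769/507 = 37.02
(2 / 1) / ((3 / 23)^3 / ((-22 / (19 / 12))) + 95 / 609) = 1304107728 / 101611981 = 12.83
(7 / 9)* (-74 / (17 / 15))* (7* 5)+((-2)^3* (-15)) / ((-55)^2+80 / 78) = -2139564214 / 1203753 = -1777.41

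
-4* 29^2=-3364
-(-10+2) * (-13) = -104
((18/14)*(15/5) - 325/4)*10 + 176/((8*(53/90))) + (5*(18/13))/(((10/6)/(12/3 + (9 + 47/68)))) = -55729204/81991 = -679.70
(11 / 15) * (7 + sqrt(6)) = 11 * sqrt(6) / 15 + 77 / 15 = 6.93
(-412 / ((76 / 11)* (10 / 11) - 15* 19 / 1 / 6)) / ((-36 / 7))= -1.94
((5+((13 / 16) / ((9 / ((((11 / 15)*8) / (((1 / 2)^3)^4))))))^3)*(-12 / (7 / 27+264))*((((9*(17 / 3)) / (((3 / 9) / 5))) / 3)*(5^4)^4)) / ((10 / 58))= -12093302939213688053710937500 / 115587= -104625113024939552490426.60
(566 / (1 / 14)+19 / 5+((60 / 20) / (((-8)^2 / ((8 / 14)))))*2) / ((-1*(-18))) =739933 / 1680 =440.44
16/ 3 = 5.33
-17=-17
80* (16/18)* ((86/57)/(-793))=-55040/406809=-0.14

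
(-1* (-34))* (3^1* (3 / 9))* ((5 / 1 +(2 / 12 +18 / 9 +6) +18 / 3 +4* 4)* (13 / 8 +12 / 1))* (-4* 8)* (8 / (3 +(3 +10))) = -781966 / 3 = -260655.33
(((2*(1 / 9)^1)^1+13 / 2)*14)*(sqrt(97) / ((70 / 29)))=3509*sqrt(97) / 90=384.00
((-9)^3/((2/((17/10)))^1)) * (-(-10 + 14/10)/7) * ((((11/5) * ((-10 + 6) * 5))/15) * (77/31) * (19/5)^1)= 408378267/19375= 21077.59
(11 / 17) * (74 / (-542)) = -407 / 4607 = -0.09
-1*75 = -75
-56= -56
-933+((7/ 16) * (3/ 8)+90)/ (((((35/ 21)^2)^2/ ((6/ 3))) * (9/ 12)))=-9018393/ 10000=-901.84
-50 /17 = -2.94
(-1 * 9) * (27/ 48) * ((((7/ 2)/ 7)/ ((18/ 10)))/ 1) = -45/ 32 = -1.41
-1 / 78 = -0.01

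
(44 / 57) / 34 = 22 / 969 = 0.02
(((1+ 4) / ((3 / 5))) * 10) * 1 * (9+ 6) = 1250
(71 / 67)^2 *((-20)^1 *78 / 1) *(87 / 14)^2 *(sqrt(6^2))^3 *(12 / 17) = -38570458979520 / 3739337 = -10314785.48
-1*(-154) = 154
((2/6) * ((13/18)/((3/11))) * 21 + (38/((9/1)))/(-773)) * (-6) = -773545/6957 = -111.19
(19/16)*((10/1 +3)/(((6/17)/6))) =4199/16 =262.44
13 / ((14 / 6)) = 39 / 7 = 5.57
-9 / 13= -0.69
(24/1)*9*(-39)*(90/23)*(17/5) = -2577744/23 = -112075.83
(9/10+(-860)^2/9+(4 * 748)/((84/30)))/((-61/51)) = -891578039/12810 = -69600.16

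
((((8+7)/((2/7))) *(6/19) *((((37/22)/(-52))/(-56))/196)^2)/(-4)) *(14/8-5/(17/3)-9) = 4866795/16629020572516352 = 0.00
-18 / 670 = -9 / 335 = -0.03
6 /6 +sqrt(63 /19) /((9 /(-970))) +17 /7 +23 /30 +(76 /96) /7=517 /120-970 * sqrt(133) /57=-191.95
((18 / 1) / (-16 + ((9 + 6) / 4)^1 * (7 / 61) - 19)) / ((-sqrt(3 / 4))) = 2928 * sqrt(3) / 8435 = 0.60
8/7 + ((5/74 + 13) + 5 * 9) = 30671/518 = 59.21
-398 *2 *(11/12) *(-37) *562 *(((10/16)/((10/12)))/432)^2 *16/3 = 22759033/93312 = 243.90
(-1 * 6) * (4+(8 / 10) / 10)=-612 / 25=-24.48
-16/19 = -0.84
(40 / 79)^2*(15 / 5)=4800 / 6241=0.77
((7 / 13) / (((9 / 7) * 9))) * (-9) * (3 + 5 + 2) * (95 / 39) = -46550 / 4563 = -10.20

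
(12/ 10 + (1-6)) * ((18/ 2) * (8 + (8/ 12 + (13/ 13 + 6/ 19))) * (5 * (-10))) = 17070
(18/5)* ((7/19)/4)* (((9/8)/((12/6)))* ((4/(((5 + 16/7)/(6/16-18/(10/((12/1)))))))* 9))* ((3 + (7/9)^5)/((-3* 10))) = 1344780059/627912000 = 2.14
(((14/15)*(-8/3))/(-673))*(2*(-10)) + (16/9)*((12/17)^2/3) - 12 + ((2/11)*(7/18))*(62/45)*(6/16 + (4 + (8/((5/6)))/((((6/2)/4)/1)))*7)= -150048793/525141900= -0.29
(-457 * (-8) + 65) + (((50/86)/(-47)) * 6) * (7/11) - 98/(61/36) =4967519593/1356091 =3663.12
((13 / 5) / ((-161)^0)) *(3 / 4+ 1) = 91 / 20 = 4.55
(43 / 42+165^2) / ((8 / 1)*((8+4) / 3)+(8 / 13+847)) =14865409 / 480270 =30.95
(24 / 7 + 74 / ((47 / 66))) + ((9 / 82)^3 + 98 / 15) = 309862488991 / 2721001080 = 113.88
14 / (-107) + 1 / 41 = -0.11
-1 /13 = -0.08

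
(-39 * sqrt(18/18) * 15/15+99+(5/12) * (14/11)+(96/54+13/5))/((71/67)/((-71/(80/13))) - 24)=-55969589/20774160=-2.69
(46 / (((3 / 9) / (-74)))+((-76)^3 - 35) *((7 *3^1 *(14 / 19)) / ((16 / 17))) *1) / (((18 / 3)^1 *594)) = -366213571 / 180576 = -2028.03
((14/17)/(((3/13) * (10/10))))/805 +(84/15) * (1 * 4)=131402/5865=22.40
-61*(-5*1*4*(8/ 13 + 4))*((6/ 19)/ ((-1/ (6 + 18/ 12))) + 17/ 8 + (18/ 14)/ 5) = 133590/ 1729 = 77.26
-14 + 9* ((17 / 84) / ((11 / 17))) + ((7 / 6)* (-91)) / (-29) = -201617 / 26796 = -7.52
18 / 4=9 / 2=4.50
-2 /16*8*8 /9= -8 /9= -0.89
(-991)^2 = 982081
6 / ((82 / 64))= 192 / 41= 4.68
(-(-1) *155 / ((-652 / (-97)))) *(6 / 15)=3007 / 326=9.22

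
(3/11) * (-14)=-42/11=-3.82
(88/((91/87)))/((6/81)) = 103356/91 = 1135.78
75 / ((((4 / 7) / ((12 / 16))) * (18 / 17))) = 2975 / 32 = 92.97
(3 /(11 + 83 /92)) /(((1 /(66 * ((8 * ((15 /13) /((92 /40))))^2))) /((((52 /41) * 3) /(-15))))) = -60825600 /894907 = -67.97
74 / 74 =1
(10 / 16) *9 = 45 / 8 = 5.62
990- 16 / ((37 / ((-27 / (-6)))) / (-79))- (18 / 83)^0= 42281 / 37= 1142.73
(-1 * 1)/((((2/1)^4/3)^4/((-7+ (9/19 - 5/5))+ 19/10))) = 86589/12451840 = 0.01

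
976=976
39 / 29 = 1.34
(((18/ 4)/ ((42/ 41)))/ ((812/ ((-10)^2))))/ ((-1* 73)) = -3075/ 414932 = -0.01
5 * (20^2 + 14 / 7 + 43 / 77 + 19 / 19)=155370 / 77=2017.79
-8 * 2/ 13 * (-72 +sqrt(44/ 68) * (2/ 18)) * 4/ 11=4608/ 143 - 64 * sqrt(187)/ 21879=32.18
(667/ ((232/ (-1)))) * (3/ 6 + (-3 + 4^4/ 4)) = -2829/ 16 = -176.81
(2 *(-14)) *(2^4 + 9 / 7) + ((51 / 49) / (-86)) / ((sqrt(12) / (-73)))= -484 + 1241 *sqrt(3) / 8428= -483.74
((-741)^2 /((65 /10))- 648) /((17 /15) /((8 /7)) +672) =10059120 /80759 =124.56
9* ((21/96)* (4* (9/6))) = 189/16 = 11.81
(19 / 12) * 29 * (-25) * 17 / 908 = -234175 / 10896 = -21.49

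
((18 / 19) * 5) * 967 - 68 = 85738 / 19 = 4512.53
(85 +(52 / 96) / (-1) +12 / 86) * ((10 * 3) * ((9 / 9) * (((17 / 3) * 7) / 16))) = 51946475 / 8256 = 6291.97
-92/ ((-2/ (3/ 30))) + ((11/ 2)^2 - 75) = -803/ 20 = -40.15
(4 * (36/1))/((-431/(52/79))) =-7488/34049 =-0.22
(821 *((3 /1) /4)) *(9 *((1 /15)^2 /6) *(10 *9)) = 7389 /20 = 369.45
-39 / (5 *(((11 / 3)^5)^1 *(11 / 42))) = -398034 / 8857805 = -0.04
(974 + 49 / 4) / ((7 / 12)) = 11835 / 7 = 1690.71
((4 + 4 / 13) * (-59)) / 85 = -3304 / 1105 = -2.99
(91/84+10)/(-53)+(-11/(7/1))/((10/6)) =-25643/22260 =-1.15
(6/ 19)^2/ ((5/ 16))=576/ 1805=0.32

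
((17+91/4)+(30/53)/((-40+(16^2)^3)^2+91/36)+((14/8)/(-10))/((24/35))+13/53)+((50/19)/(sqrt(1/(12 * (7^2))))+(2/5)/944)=1208850642489818142194119/30418607987396738715840+700 * sqrt(3)/19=103.55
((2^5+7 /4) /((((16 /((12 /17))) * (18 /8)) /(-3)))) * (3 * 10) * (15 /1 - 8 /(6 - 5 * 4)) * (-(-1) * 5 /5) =-220725 /238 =-927.42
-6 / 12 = -1 / 2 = -0.50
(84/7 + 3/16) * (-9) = -1755/16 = -109.69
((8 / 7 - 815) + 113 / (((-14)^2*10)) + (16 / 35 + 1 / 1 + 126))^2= 1809646443361 / 3841600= 471065.82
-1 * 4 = -4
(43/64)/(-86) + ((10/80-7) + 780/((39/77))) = 196239/128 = 1533.12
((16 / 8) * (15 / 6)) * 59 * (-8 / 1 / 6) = -1180 / 3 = -393.33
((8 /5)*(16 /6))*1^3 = 64 /15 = 4.27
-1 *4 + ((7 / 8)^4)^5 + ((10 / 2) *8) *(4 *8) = 1471207632144634353377 / 1152921504606846976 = 1276.07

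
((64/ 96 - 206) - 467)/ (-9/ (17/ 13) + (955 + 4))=-34289/ 48558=-0.71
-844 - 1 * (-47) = -797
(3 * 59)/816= 59/272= 0.22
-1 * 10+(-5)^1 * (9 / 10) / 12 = -83 / 8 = -10.38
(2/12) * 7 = 7/6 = 1.17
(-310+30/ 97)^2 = 902401600/ 9409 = 95908.34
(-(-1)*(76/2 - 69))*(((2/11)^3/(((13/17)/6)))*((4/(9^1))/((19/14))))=-472192/986271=-0.48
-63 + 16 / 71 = -4457 / 71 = -62.77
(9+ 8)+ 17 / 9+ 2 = 188 / 9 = 20.89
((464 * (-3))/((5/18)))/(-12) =2088/5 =417.60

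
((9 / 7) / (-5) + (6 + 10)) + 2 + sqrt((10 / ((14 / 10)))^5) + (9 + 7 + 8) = 1461 / 35 + 12500 *sqrt(14) / 343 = 178.10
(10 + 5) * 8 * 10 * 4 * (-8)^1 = -38400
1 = 1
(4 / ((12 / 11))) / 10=11 / 30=0.37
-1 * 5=-5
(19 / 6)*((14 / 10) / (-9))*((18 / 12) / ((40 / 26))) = -1729 / 3600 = -0.48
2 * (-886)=-1772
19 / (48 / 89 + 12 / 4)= 5.37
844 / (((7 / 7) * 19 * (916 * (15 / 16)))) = 3376 / 65265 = 0.05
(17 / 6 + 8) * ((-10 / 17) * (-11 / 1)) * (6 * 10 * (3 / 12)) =17875 / 17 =1051.47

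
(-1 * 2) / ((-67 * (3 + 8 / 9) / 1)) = 0.01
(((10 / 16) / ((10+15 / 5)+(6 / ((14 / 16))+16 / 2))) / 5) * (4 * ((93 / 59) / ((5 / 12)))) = 1302 / 19175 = 0.07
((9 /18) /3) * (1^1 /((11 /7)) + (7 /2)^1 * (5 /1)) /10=133 /440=0.30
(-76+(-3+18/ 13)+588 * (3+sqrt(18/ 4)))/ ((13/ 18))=15876 * sqrt(2)/ 13+394614/ 169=4062.08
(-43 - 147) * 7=-1330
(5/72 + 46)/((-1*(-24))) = 3317/1728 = 1.92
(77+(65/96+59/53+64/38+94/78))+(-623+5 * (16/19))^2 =3048280091315/7959328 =382982.09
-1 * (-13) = 13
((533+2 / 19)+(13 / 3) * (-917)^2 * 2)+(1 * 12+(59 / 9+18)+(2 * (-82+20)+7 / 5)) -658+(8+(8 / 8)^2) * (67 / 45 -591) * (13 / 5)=31095063941 / 4275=7273699.17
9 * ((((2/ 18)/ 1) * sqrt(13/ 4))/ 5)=sqrt(13)/ 10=0.36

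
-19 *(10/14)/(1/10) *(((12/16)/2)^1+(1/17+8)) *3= -1634475/476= -3433.77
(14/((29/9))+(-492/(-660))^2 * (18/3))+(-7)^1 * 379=-232060781/87725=-2645.32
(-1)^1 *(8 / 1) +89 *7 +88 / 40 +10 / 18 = 27799 / 45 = 617.76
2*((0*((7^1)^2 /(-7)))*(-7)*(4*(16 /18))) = 0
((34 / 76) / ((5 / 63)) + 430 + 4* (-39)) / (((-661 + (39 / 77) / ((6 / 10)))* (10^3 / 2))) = -0.00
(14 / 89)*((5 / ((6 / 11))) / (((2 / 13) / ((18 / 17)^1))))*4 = 60060 / 1513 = 39.70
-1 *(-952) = 952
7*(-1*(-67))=469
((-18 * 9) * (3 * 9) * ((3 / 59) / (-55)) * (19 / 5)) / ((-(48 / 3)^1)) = -0.96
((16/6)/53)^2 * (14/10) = 448/126405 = 0.00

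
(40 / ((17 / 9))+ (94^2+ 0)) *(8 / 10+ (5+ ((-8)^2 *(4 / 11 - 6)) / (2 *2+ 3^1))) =-2651121204 / 6545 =-405060.54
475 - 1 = 474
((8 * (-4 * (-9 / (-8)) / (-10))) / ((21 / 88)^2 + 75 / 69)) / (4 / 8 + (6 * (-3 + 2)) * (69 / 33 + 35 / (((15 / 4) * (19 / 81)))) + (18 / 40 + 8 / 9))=-0.01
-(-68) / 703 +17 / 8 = 12495 / 5624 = 2.22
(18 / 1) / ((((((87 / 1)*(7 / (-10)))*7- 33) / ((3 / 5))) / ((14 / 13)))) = -504 / 19903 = -0.03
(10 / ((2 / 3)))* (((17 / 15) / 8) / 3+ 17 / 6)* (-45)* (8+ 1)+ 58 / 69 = -9659191 / 552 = -17498.53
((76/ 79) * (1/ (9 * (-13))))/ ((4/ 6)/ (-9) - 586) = 57/ 4062812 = 0.00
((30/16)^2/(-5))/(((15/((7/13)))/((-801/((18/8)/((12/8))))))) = 5607/416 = 13.48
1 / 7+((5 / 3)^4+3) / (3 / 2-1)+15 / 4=57437 / 2268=25.32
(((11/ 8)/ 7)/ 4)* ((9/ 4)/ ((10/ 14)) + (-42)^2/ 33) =1779/ 640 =2.78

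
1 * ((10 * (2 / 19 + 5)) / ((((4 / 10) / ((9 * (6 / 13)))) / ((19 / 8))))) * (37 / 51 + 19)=10977975 / 442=24837.05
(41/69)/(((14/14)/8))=328/69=4.75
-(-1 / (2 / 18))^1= 9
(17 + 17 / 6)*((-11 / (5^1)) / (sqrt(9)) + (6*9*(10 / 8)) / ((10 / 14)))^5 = 20960209647478009867 / 145800000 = 143760011299.57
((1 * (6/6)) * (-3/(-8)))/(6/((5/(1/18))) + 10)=45/1208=0.04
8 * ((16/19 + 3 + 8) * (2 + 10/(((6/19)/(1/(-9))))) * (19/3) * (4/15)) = -6560/27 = -242.96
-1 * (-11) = 11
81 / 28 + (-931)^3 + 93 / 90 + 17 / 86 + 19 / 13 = -189456774085639 / 234780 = -806954485.41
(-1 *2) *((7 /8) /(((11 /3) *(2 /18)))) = -189 /44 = -4.30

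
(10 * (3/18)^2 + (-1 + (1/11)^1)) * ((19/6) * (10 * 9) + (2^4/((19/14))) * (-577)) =15479125/3762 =4114.60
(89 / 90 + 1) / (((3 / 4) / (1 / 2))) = 179 / 135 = 1.33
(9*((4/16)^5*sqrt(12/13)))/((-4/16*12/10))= -15*sqrt(39)/3328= -0.03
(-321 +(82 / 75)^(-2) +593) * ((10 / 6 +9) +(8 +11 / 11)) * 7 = 757670389 / 20172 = 37560.50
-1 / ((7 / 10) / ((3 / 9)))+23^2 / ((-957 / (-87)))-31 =3838 / 231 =16.61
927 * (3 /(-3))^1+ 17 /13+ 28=-11670 /13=-897.69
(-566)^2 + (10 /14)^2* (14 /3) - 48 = 6726518 /21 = 320310.38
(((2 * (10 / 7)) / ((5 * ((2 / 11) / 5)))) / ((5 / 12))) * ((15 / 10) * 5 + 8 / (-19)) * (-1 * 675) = -23967900 / 133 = -180209.77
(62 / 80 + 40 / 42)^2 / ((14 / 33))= 23159411 / 3292800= 7.03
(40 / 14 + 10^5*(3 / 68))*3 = 1576020 / 119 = 13243.87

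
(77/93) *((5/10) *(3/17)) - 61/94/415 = 734869/10279135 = 0.07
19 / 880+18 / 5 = 3.62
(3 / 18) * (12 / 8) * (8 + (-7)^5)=-4199.75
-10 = -10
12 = 12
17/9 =1.89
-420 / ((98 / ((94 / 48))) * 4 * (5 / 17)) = -799 / 112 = -7.13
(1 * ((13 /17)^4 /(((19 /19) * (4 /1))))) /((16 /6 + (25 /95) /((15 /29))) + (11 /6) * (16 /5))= 2713295 /286978156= 0.01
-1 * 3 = -3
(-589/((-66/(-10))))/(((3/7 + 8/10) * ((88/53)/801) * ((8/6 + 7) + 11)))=-4375842975/2414192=-1812.55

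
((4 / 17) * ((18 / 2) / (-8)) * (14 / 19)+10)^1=3167 / 323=9.80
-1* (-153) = 153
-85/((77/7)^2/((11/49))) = -85/539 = -0.16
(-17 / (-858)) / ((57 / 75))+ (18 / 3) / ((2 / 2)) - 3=49331 / 16302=3.03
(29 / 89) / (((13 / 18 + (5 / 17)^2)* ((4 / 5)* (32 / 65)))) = 24514425 / 23963072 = 1.02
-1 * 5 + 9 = 4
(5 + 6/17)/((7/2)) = 26/17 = 1.53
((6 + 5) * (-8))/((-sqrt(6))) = 35.93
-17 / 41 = -0.41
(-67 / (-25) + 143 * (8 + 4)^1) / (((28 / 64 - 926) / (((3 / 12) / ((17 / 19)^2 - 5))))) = 15511087 / 140315275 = 0.11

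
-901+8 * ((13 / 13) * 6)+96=-757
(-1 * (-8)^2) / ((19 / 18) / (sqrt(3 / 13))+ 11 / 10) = 855360 / 43961 -273600 * sqrt(39) / 43961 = -19.41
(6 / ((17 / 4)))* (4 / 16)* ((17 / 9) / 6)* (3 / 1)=1 / 3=0.33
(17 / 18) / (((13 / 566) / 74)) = 356014 / 117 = 3042.85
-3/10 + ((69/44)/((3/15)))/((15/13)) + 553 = 123089/220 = 559.50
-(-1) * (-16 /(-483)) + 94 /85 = 46762 /41055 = 1.14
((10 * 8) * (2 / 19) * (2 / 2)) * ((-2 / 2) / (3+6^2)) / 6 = -80 / 2223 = -0.04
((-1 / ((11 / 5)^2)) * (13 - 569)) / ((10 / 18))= 206.78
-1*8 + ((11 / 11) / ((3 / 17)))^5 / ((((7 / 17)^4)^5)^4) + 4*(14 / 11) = 4261387251669424015331300130868277022757008808514796945767516917473228689867567443359751320684269611815451 / 108353304291166946002112060109401569069739469076955299853572430739506673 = 39328632195823269850941510000000000.00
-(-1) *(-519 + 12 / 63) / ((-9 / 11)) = 119845 / 189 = 634.10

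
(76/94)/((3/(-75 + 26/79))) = -224162/11139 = -20.12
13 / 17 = 0.76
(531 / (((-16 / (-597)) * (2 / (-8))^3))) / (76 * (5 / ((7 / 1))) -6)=-4438098 / 169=-26260.93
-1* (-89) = 89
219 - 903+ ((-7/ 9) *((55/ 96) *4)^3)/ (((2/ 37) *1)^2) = -1934773801/ 497664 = -3887.71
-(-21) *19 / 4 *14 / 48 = 931 / 32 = 29.09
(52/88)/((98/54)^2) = 9477/52822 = 0.18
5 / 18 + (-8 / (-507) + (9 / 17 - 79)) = -4042847 / 51714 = -78.18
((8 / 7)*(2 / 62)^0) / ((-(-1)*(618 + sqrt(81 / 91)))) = 21424 / 11585001 - 8*sqrt(91) / 27031669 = 0.00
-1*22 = -22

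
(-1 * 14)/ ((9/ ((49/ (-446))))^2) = -16807/ 8056098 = -0.00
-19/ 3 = -6.33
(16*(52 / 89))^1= 832 / 89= 9.35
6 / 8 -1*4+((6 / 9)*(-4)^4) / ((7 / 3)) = 1957 / 28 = 69.89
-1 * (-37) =37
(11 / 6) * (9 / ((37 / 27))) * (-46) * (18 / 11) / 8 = -16767 / 148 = -113.29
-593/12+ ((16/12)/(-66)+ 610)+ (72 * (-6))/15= 1052891/1980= 531.76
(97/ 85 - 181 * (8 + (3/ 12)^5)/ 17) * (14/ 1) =-51207359/ 43520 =-1176.64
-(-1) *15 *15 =225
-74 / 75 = -0.99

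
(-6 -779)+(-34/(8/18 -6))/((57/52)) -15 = -377348/475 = -794.42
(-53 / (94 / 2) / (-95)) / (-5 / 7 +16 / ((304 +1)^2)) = -6902455 / 415256609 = -0.02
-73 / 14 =-5.21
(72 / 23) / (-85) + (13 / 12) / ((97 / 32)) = 182368 / 568905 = 0.32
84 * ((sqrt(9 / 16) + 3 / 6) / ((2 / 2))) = 105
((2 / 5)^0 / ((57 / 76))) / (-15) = -4 / 45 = -0.09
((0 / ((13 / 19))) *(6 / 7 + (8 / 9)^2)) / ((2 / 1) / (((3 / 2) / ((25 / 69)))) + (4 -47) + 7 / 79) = 0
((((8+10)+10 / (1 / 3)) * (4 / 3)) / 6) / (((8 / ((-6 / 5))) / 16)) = -128 / 5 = -25.60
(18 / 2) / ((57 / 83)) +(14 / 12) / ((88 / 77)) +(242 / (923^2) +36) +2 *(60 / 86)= 1721302217257 / 33409247664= 51.52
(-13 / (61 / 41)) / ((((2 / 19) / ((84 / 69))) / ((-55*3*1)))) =23393370 / 1403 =16673.82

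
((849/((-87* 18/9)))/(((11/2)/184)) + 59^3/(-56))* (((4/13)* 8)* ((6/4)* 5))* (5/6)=-1710798325/29029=-58934.11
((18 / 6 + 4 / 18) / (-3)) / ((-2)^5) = 29 / 864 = 0.03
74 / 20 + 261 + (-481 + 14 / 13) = -27979 / 130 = -215.22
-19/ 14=-1.36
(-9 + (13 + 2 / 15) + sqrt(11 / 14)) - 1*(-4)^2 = -178 / 15 + sqrt(154) / 14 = -10.98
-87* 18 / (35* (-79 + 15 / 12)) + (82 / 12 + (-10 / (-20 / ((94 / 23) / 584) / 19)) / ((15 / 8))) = 272101391 / 36551830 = 7.44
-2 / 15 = -0.13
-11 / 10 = -1.10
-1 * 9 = -9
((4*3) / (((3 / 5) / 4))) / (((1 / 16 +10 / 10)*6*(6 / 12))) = 1280 / 51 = 25.10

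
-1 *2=-2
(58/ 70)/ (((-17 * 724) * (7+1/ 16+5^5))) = -116/ 5396919535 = -0.00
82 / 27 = 3.04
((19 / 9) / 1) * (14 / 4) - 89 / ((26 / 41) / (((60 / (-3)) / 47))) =738083 / 10998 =67.11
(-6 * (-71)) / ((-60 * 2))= -71 / 20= -3.55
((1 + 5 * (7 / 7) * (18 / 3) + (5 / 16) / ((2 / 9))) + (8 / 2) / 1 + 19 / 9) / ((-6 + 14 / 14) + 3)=-11093 / 576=-19.26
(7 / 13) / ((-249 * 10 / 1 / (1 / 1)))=-7 / 32370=-0.00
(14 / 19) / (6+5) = 14 / 209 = 0.07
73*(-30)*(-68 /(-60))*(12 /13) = -29784 /13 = -2291.08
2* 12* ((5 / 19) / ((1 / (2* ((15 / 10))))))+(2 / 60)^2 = 324019 / 17100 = 18.95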